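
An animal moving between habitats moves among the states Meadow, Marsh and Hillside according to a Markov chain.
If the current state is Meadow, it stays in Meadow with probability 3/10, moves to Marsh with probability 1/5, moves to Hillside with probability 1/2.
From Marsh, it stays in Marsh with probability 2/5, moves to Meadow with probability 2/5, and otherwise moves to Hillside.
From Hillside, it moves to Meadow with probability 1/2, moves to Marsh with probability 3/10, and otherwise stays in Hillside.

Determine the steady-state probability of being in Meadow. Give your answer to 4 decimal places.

0.3925

Let the stationary distribution be π with π = πP and π_1 + π_2 + π_3 = 1.
π_1 = 0.3·π_1 + 0.4·π_2 + 0.5·π_3
π_2 = 0.2·π_1 + 0.4·π_2 + 0.3·π_3
Solving with the normalization constraint gives π = (0.3925, 0.2897, 0.3178).
So the stationary probability of Meadow is 0.3925.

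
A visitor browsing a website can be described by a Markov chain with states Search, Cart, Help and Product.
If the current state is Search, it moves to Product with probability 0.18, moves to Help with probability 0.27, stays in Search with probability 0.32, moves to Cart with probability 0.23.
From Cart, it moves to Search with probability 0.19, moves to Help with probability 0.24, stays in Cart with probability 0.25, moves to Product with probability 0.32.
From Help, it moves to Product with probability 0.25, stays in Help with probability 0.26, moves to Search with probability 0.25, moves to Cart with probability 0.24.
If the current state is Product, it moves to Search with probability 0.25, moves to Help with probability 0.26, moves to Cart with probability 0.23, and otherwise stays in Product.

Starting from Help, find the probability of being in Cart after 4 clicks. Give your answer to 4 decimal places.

Propagate the distribution vector 4 clicks from Help.
After 0 clicks: (0.0000, 0.0000, 1.0000, 0.0000)
After 1 click: (0.2500, 0.2400, 0.2600, 0.2500)
After 2 clicks: (0.2531, 0.2374, 0.2577, 0.2518)
After 3 clicks: (0.2535, 0.2373, 0.2578, 0.2514)
After 4 clicks: (0.2535, 0.2373, 0.2578, 0.2514)
P(in Cart after 4 clicks) = 0.2373

0.2373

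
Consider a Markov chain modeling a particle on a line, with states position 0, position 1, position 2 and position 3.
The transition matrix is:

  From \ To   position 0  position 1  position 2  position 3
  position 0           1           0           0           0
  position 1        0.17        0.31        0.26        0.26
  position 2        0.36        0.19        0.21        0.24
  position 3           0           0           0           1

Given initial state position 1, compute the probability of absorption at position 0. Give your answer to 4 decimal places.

Let h(s) be the probability of absorption at position 0 starting from transient state s. Then h(position 0) = 1 and h(position 3) = 0. By first-step analysis:
h(position 1) = 0.17·1 + 0.31·h(position 1) + 0.26·h(position 2) + 0.26·0
h(position 2) = 0.36·1 + 0.19·h(position 1) + 0.21·h(position 2) + 0.24·0
Solving: h(position 1) = 0.4598, h(position 2) = 0.5663.
Starting from position 1, the probability is 0.4598.

0.4598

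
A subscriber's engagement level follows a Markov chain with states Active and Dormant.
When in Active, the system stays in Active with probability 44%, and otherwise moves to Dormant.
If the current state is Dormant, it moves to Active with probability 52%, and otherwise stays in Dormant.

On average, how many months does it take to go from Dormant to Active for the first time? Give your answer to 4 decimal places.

Let t(s) be the expected number of months to first reach Active from state s, with t(Active) = 0. Conditioning on the first month:
t(Dormant) = 1 + 0.48·t(Dormant)
Solving: t(Dormant) = 1.9231.
Expected months from Dormant to Active: 1.9231.

1.9231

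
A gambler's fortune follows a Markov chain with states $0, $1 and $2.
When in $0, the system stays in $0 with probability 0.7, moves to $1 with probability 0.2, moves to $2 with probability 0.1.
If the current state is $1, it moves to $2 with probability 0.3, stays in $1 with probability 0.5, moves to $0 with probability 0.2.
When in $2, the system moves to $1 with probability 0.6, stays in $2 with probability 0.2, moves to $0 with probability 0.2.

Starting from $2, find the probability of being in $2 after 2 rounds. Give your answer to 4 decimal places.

Sum over the intermediate state after 1 round:
P = P($2→$0)·P($0→$2) + P($2→$1)·P($1→$2) + P($2→$2)·P($2→$2)
  = 0.2×0.1 + 0.6×0.3 + 0.2×0.2
  = 0.0200 + 0.1800 + 0.0400 = 0.2400

0.2400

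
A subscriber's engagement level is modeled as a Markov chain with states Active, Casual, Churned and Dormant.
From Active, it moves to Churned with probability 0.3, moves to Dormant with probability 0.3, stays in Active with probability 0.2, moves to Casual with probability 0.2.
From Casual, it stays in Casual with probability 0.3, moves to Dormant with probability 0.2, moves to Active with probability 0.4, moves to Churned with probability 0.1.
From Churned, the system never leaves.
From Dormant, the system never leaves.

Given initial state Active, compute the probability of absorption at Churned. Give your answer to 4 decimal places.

Let h(s) be the probability of absorption at Churned starting from transient state s. Then h(Churned) = 1 and h(Dormant) = 0. By first-step analysis:
h(Active) = 0.2·h(Active) + 0.2·h(Casual) + 0.3·1 + 0.3·0
h(Casual) = 0.4·h(Active) + 0.3·h(Casual) + 0.1·1 + 0.2·0
Solving: h(Active) = 0.4792, h(Casual) = 0.4167.
Starting from Active, the probability is 0.4792.

0.4792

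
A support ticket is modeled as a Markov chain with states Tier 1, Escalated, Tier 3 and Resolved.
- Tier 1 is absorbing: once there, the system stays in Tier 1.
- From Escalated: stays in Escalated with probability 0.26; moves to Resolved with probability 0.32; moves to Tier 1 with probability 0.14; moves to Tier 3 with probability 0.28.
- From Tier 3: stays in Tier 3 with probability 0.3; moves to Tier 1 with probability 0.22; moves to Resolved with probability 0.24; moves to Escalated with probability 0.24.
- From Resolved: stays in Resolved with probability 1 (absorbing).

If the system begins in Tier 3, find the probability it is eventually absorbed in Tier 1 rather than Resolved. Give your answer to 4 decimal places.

0.4357

Let h(s) be the probability of absorption at Tier 1 starting from transient state s. Then h(Tier 1) = 1 and h(Resolved) = 0. By first-step analysis:
h(Escalated) = 0.14·1 + 0.26·h(Escalated) + 0.28·h(Tier 3) + 0.32·0
h(Tier 3) = 0.22·1 + 0.24·h(Escalated) + 0.3·h(Tier 3) + 0.24·0
Solving: h(Escalated) = 0.3540, h(Tier 3) = 0.4357.
Starting from Tier 3, the probability is 0.4357.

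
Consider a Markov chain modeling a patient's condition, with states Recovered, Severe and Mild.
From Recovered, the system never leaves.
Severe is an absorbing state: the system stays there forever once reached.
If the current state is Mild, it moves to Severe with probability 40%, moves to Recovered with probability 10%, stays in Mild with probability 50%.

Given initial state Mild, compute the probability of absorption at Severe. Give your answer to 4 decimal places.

0.8000

Let h(s) be the probability of absorption at Severe starting from transient state s. Then h(Severe) = 1 and h(Recovered) = 0. By first-step analysis:
h(Mild) = 0.1·0 + 0.4·1 + 0.5·h(Mild)
Solving: h(Mild) = 0.8000.
Starting from Mild, the probability is 0.8000.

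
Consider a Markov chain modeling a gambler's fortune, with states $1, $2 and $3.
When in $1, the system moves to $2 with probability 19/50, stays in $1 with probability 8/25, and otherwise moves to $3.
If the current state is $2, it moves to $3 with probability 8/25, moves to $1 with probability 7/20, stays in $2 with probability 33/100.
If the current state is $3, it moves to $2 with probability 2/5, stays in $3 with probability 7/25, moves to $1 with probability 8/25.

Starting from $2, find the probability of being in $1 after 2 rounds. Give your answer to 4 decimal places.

Sum over the intermediate state after 1 round:
P = P($2→$1)·P($1→$1) + P($2→$2)·P($2→$1) + P($2→$3)·P($3→$1)
  = 0.35×0.32 + 0.33×0.35 + 0.32×0.32
  = 0.1120 + 0.1155 + 0.1024 = 0.3299

0.3299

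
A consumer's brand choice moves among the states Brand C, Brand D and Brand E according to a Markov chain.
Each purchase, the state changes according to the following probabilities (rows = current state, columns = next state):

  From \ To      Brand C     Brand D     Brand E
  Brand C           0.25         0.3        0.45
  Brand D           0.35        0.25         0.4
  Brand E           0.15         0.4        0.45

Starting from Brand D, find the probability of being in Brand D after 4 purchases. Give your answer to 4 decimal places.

Propagate the distribution vector 4 purchases from Brand D.
After 0 purchases: (0.0000, 1.0000, 0.0000)
After 1 purchase: (0.3500, 0.2500, 0.4000)
After 2 purchases: (0.2350, 0.3275, 0.4375)
After 3 purchases: (0.2390, 0.3274, 0.4336)
After 4 purchases: (0.2394, 0.3270, 0.4336)
P(in Brand D after 4 purchases) = 0.3270

0.3270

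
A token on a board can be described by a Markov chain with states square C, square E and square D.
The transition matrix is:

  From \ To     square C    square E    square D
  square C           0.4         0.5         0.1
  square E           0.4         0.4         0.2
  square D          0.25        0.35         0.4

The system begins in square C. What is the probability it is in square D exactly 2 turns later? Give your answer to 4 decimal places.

0.1800

Sum over the intermediate state after 1 turn:
P = P(square C→square C)·P(square C→square D) + P(square C→square E)·P(square E→square D) + P(square C→square D)·P(square D→square D)
  = 0.4×0.1 + 0.5×0.2 + 0.1×0.4
  = 0.0400 + 0.1000 + 0.0400 = 0.1800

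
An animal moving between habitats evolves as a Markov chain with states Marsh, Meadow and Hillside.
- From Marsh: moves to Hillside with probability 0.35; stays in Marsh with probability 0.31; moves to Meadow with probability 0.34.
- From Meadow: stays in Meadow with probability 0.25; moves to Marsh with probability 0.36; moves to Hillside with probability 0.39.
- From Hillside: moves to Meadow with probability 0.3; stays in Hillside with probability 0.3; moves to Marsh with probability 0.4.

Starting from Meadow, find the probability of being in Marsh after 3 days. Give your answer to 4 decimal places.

0.3557

Propagate the distribution vector 3 days from Meadow.
After 0 days: (0.0000, 1.0000, 0.0000)
After 1 day: (0.3600, 0.2500, 0.3900)
After 2 days: (0.3576, 0.3019, 0.3405)
After 3 days: (0.3557, 0.2992, 0.3451)
P(in Marsh after 3 days) = 0.3557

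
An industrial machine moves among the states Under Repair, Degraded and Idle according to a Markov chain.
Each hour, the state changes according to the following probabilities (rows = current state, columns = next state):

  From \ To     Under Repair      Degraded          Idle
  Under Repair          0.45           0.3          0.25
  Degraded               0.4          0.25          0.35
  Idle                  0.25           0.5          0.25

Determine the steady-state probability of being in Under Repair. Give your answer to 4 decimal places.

0.3762

Let the stationary distribution be π with π = πP and π_1 + π_2 + π_3 = 1.
π_1 = 0.45·π_1 + 0.4·π_2 + 0.25·π_3
π_2 = 0.3·π_1 + 0.25·π_2 + 0.5·π_3
Solving with the normalization constraint gives π = (0.3762, 0.3398, 0.2840).
So the stationary probability of Under Repair is 0.3762.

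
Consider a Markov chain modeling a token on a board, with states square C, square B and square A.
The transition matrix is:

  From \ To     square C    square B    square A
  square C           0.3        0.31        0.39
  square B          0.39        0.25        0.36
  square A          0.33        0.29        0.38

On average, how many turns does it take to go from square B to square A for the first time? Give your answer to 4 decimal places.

Let t(s) be the expected number of turns to first reach square A from state s, with t(square A) = 0. Conditioning on the first turn:
t(square C) = 1 + 0.3·t(square C) + 0.31·t(square B)
t(square B) = 1 + 0.39·t(square C) + 0.25·t(square B)
Solving: t(square C) = 2.6231, t(square B) = 2.6974.
Expected turns from square B to square A: 2.6974.

2.6974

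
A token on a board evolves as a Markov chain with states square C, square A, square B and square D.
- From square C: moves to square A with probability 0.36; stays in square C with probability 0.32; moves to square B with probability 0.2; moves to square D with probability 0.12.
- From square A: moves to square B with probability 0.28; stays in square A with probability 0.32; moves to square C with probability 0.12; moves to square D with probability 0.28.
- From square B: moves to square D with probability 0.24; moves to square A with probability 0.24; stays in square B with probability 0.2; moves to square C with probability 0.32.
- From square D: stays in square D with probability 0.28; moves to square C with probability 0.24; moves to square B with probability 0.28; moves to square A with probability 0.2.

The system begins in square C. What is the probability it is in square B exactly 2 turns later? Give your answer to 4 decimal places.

Propagate the distribution vector 2 turns from square C.
After 0 turns: (1.0000, 0.0000, 0.0000, 0.0000)
After 1 turn: (0.3200, 0.3600, 0.2000, 0.1200)
After 2 turns: (0.2384, 0.3024, 0.2384, 0.2208)
P(in square B after 2 turns) = 0.2384

0.2384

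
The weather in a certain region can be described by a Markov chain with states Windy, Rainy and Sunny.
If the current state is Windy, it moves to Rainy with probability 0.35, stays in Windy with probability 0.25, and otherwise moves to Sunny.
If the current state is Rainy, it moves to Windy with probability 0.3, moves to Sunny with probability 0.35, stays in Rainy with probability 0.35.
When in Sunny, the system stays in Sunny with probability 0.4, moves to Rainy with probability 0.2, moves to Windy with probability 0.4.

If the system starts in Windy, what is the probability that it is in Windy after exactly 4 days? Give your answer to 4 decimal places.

Propagate the distribution vector 4 days from Windy.
After 0 days: (1.0000, 0.0000, 0.0000)
After 1 day: (0.2500, 0.3500, 0.4000)
After 2 days: (0.3275, 0.2900, 0.3825)
After 3 days: (0.3219, 0.2926, 0.3855)
After 4 days: (0.3225, 0.2922, 0.3854)
P(in Windy after 4 days) = 0.3225

0.3225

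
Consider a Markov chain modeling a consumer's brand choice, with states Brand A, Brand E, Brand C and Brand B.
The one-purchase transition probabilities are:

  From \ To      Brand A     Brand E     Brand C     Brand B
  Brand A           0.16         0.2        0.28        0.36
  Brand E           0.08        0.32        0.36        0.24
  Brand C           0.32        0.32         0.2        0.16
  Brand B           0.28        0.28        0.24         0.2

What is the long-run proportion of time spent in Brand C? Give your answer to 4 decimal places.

Let the stationary distribution be π with π = πP and π_1 + π_2 + π_3 + π_4 = 1.
π_1 = 0.16·π_1 + 0.08·π_2 + 0.32·π_3 + 0.28·π_4
π_2 = 0.2·π_1 + 0.32·π_2 + 0.32·π_3 + 0.28·π_4
π_3 = 0.28·π_1 + 0.36·π_2 + 0.2·π_3 + 0.24·π_4
Solving with the normalization constraint gives π = (0.2087, 0.2856, 0.2717, 0.2339).
So the stationary probability of Brand C is 0.2717.

0.2717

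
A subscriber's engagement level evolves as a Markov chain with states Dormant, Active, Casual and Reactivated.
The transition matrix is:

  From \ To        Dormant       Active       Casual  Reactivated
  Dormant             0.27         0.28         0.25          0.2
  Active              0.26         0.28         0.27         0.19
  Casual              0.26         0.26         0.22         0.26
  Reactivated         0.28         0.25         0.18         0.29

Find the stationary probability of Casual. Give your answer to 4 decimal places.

Let the stationary distribution be π with π = πP and π_1 + π_2 + π_3 + π_4 = 1.
π_1 = 0.27·π_1 + 0.26·π_2 + 0.26·π_3 + 0.28·π_4
π_2 = 0.28·π_1 + 0.28·π_2 + 0.26·π_3 + 0.25·π_4
π_3 = 0.25·π_1 + 0.27·π_2 + 0.22·π_3 + 0.18·π_4
Solving with the normalization constraint gives π = (0.2673, 0.2684, 0.2322, 0.2321).
So the stationary probability of Casual is 0.2322.

0.2322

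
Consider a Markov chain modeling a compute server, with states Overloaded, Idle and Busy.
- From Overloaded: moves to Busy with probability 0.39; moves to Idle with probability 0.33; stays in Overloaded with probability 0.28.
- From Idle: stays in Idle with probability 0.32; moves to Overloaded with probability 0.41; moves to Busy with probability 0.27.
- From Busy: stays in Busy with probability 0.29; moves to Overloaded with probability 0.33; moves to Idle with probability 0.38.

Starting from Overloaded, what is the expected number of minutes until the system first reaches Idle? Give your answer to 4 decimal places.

2.8758

Let t(s) be the expected number of minutes to first reach Idle from state s, with t(Idle) = 0. Conditioning on the first minute:
t(Overloaded) = 1 + 0.28·t(Overloaded) + 0.39·t(Busy)
t(Busy) = 1 + 0.33·t(Overloaded) + 0.29·t(Busy)
Solving: t(Overloaded) = 2.8758, t(Busy) = 2.7451.
Expected minutes from Overloaded to Idle: 2.8758.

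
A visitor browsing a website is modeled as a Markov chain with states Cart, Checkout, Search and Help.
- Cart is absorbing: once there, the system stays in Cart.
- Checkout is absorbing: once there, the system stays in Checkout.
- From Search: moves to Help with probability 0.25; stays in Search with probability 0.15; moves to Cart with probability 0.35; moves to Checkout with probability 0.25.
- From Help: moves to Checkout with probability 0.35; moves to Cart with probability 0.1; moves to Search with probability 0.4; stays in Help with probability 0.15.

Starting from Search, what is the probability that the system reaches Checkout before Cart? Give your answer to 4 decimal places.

0.4819

Let h(s) be the probability of absorption at Checkout starting from transient state s. Then h(Checkout) = 1 and h(Cart) = 0. By first-step analysis:
h(Search) = 0.35·0 + 0.25·1 + 0.15·h(Search) + 0.25·h(Help)
h(Help) = 0.1·0 + 0.35·1 + 0.4·h(Search) + 0.15·h(Help)
Solving: h(Search) = 0.4819, h(Help) = 0.6386.
Starting from Search, the probability is 0.4819.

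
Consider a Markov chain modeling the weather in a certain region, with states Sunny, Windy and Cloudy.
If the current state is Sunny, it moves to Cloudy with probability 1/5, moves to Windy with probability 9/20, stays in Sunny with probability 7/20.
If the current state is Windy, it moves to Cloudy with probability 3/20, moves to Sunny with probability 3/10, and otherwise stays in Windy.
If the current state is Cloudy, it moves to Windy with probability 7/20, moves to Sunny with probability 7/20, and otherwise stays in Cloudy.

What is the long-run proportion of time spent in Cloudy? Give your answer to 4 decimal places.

Let the stationary distribution be π with π = πP and π_1 + π_2 + π_3 = 1.
π_1 = 0.35·π_1 + 0.3·π_2 + 0.35·π_3
π_2 = 0.45·π_1 + 0.55·π_2 + 0.35·π_3
Solving with the normalization constraint gives π = (0.3261, 0.4783, 0.1957).
So the stationary probability of Cloudy is 0.1957.

0.1957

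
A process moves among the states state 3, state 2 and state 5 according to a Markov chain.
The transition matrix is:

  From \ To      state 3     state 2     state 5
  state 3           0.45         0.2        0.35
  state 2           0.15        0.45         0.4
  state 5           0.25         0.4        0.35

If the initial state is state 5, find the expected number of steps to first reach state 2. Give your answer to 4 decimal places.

Let t(s) be the expected number of steps to first reach state 2 from state s, with t(state 2) = 0. Conditioning on the first step:
t(state 3) = 1 + 0.45·t(state 3) + 0.35·t(state 5)
t(state 5) = 1 + 0.25·t(state 3) + 0.35·t(state 5)
Solving: t(state 3) = 3.7037, t(state 5) = 2.9630.
Expected steps from state 5 to state 2: 2.9630.

2.9630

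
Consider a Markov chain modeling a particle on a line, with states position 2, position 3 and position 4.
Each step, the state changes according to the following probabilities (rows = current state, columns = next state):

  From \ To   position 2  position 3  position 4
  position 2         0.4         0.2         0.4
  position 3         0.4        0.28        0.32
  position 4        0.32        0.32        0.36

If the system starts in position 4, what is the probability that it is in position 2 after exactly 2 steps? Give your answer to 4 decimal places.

Sum over the intermediate state after 1 step:
P = P(position 4→position 2)·P(position 2→position 2) + P(position 4→position 3)·P(position 3→position 2) + P(position 4→position 4)·P(position 4→position 2)
  = 0.32×0.4 + 0.32×0.4 + 0.36×0.32
  = 0.1280 + 0.1280 + 0.1152 = 0.3712

0.3712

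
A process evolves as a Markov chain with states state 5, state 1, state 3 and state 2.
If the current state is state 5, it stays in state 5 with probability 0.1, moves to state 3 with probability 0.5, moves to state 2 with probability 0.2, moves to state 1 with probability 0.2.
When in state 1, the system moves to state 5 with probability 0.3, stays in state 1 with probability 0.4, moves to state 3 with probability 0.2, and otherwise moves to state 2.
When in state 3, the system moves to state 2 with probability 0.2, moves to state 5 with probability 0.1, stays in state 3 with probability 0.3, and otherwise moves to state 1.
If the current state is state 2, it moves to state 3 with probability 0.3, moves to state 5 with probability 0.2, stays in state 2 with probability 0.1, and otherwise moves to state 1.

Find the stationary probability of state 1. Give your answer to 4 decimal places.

Let the stationary distribution be π with π = πP and π_1 + π_2 + π_3 + π_4 = 1.
π_1 = 0.1·π_1 + 0.3·π_2 + 0.1·π_3 + 0.2·π_4
π_2 = 0.2·π_1 + 0.4·π_2 + 0.4·π_3 + 0.4·π_4
π_3 = 0.5·π_1 + 0.2·π_2 + 0.3·π_3 + 0.3·π_4
Solving with the normalization constraint gives π = (0.1874, 0.3625, 0.3012, 0.1489).
So the stationary probability of state 1 is 0.3625.

0.3625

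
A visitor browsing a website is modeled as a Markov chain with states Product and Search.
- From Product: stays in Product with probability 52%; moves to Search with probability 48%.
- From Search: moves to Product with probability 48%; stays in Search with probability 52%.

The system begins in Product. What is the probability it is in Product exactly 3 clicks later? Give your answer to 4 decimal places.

0.5000

Propagate the distribution vector 3 clicks from Product.
After 0 clicks: (1.0000, 0.0000)
After 1 click: (0.5200, 0.4800)
After 2 clicks: (0.5008, 0.4992)
After 3 clicks: (0.5000, 0.5000)
P(in Product after 3 clicks) = 0.5000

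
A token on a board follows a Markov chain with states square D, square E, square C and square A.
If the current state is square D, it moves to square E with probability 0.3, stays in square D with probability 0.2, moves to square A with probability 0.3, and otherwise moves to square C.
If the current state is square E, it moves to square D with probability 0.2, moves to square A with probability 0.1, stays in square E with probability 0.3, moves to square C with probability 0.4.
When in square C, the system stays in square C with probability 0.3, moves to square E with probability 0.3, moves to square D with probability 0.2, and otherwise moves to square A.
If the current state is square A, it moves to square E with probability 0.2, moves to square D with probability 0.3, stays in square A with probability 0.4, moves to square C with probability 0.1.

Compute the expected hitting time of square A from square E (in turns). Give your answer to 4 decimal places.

5.7895

Let t(s) be the expected number of turns to first reach square A from state s, with t(square A) = 0. Conditioning on the first turn:
t(square D) = 1 + 0.2·t(square D) + 0.3·t(square E) + 0.2·t(square C)
t(square E) = 1 + 0.2·t(square D) + 0.3·t(square E) + 0.4·t(square C)
t(square C) = 1 + 0.2·t(square D) + 0.3·t(square E) + 0.3·t(square C)
Solving: t(square D) = 4.7368, t(square E) = 5.7895, t(square C) = 5.2632.
Expected turns from square E to square A: 5.7895.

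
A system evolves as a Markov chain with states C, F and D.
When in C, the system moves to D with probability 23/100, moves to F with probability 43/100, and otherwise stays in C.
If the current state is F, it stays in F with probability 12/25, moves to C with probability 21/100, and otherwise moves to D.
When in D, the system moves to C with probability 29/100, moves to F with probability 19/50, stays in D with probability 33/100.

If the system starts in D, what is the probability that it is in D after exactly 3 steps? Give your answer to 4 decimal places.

0.2939

Propagate the distribution vector 3 steps from D.
After 0 steps: (0.0000, 0.0000, 1.0000)
After 1 step: (0.2900, 0.3800, 0.3300)
After 2 steps: (0.2741, 0.4325, 0.2934)
After 3 steps: (0.2691, 0.4370, 0.2939)
P(in D after 3 steps) = 0.2939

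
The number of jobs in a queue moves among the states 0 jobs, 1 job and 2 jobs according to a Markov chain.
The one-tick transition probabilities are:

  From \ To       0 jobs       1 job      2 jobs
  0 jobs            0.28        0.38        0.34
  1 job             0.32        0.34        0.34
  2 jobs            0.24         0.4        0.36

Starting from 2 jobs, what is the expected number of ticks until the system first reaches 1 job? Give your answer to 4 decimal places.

Let t(s) be the expected number of ticks to first reach 1 job from state s, with t(1 job) = 0. Conditioning on the first tick:
t(0 jobs) = 1 + 0.28·t(0 jobs) + 0.34·t(2 jobs)
t(2 jobs) = 1 + 0.24·t(0 jobs) + 0.36·t(2 jobs)
Solving: t(0 jobs) = 2.5844, t(2 jobs) = 2.5316.
Expected ticks from 2 jobs to 1 job: 2.5316.

2.5316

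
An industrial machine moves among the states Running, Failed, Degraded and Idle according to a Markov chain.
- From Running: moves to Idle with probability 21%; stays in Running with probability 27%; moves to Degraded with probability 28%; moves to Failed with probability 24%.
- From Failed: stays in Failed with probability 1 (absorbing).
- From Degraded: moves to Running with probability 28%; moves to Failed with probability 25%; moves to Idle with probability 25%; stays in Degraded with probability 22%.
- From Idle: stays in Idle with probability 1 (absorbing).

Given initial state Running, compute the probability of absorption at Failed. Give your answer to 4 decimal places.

Let h(s) be the probability of absorption at Failed starting from transient state s. Then h(Failed) = 1 and h(Idle) = 0. By first-step analysis:
h(Running) = 0.27·h(Running) + 0.24·1 + 0.28·h(Degraded) + 0.21·0
h(Degraded) = 0.28·h(Running) + 0.25·1 + 0.22·h(Degraded) + 0.25·0
Solving: h(Running) = 0.5238, h(Degraded) = 0.5086.
Starting from Running, the probability is 0.5238.

0.5238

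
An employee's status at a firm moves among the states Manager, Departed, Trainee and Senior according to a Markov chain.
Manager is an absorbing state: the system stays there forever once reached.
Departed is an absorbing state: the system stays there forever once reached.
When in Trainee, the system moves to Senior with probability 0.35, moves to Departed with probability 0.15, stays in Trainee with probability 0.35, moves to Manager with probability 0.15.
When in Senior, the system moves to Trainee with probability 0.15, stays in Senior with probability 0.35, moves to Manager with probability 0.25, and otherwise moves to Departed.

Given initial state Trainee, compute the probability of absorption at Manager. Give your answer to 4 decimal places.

0.5000

Let h(s) be the probability of absorption at Manager starting from transient state s. Then h(Manager) = 1 and h(Departed) = 0. By first-step analysis:
h(Trainee) = 0.15·1 + 0.15·0 + 0.35·h(Trainee) + 0.35·h(Senior)
h(Senior) = 0.25·1 + 0.25·0 + 0.15·h(Trainee) + 0.35·h(Senior)
Solving: h(Trainee) = 0.5000, h(Senior) = 0.5000.
Starting from Trainee, the probability is 0.5000.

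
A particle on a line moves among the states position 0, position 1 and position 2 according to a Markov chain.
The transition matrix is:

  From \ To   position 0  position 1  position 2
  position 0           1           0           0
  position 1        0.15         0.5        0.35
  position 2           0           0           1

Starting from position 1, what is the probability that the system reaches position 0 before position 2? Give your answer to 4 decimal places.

Let h(s) be the probability of absorption at position 0 starting from transient state s. Then h(position 0) = 1 and h(position 2) = 0. By first-step analysis:
h(position 1) = 0.15·1 + 0.5·h(position 1) + 0.35·0
Solving: h(position 1) = 0.3000.
Starting from position 1, the probability is 0.3000.

0.3000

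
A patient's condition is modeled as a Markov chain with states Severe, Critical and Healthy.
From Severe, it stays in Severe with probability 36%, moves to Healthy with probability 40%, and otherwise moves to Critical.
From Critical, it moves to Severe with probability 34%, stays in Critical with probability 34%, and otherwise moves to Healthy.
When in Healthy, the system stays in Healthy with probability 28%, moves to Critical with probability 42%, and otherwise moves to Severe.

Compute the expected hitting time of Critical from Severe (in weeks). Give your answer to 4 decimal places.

Let t(s) be the expected number of weeks to first reach Critical from state s, with t(Critical) = 0. Conditioning on the first week:
t(Severe) = 1 + 0.36·t(Severe) + 0.4·t(Healthy)
t(Healthy) = 1 + 0.3·t(Severe) + 0.28·t(Healthy)
Solving: t(Severe) = 3.2864, t(Healthy) = 2.7582.
Expected weeks from Severe to Critical: 3.2864.

3.2864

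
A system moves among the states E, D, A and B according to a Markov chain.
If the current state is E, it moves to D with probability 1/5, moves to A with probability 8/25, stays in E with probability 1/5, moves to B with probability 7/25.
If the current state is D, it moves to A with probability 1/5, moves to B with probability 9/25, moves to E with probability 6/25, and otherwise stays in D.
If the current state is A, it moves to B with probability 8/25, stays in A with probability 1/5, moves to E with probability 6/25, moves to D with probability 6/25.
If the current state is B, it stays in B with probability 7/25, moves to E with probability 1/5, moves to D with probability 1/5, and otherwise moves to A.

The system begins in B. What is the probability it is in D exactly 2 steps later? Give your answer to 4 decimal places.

0.2128

Propagate the distribution vector 2 steps from B.
After 0 steps: (0.0000, 0.0000, 0.0000, 1.0000)
After 1 step: (0.2000, 0.2000, 0.3200, 0.2800)
After 2 steps: (0.2208, 0.2128, 0.2576, 0.3088)
P(in D after 2 steps) = 0.2128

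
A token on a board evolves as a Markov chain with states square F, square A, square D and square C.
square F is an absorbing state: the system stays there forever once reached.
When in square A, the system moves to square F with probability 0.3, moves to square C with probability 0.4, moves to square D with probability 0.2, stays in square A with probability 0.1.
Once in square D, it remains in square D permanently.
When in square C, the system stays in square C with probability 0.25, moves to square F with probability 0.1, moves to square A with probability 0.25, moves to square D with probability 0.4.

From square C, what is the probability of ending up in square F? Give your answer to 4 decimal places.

0.2870

Let h(s) be the probability of absorption at square F starting from transient state s. Then h(square F) = 1 and h(square D) = 0. By first-step analysis:
h(square A) = 0.3·1 + 0.1·h(square A) + 0.2·0 + 0.4·h(square C)
h(square C) = 0.1·1 + 0.25·h(square A) + 0.4·0 + 0.25·h(square C)
Solving: h(square A) = 0.4609, h(square C) = 0.2870.
Starting from square C, the probability is 0.2870.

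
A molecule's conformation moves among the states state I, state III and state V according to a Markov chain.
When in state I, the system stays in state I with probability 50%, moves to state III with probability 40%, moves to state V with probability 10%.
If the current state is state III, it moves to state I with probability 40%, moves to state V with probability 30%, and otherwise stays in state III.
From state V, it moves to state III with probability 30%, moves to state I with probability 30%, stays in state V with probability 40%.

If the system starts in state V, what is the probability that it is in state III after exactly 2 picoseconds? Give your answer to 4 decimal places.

0.3300

Sum over the intermediate state after 1 picosecond:
P = P(state V→state I)·P(state I→state III) + P(state V→state III)·P(state III→state III) + P(state V→state V)·P(state V→state III)
  = 0.3×0.4 + 0.3×0.3 + 0.4×0.3
  = 0.1200 + 0.0900 + 0.1200 = 0.3300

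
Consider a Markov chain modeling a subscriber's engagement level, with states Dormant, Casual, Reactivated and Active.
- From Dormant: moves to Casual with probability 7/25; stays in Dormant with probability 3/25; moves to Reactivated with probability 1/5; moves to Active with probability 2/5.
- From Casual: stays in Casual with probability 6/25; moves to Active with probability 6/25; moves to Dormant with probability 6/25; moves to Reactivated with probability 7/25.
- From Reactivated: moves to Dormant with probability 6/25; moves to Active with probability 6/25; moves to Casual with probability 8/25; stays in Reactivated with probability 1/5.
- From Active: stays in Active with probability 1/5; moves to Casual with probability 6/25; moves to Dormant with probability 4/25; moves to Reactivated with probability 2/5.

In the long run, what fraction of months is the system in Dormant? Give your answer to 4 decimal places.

Let the stationary distribution be π with π = πP and π_1 + π_2 + π_3 + π_4 = 1.
π_1 = 0.12·π_1 + 0.24·π_2 + 0.24·π_3 + 0.16·π_4
π_2 = 0.28·π_1 + 0.24·π_2 + 0.32·π_3 + 0.24·π_4
π_3 = 0.2·π_1 + 0.28·π_2 + 0.2·π_3 + 0.4·π_4
Solving with the normalization constraint gives π = (0.1957, 0.2697, 0.2738, 0.2609).
So the stationary probability of Dormant is 0.1957.

0.1957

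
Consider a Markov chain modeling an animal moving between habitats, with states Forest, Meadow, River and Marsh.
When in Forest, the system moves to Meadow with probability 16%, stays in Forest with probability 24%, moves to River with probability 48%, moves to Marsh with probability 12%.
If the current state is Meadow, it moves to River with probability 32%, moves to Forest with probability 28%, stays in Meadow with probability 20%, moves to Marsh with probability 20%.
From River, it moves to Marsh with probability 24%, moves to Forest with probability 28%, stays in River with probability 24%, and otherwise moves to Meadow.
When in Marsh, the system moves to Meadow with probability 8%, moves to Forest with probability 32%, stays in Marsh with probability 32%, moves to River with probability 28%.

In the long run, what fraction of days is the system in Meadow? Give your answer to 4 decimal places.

Let the stationary distribution be π with π = πP and π_1 + π_2 + π_3 + π_4 = 1.
π_1 = 0.24·π_1 + 0.28·π_2 + 0.28·π_3 + 0.32·π_4
π_2 = 0.16·π_1 + 0.2·π_2 + 0.24·π_3 + 0.08·π_4
π_3 = 0.48·π_1 + 0.32·π_2 + 0.24·π_3 + 0.28·π_4
Solving with the normalization constraint gives π = (0.2776, 0.1760, 0.3294, 0.2170).
So the stationary probability of Meadow is 0.1760.

0.1760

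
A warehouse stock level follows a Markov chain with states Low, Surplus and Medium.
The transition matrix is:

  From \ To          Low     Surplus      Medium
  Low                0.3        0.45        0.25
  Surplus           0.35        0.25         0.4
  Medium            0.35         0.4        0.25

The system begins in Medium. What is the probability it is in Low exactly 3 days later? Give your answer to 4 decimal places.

Propagate the distribution vector 3 days from Medium.
After 0 days: (0.0000, 0.0000, 1.0000)
After 1 day: (0.3500, 0.4000, 0.2500)
After 2 days: (0.3325, 0.3575, 0.3100)
After 3 days: (0.3334, 0.3630, 0.3036)
P(in Low after 3 days) = 0.3334

0.3334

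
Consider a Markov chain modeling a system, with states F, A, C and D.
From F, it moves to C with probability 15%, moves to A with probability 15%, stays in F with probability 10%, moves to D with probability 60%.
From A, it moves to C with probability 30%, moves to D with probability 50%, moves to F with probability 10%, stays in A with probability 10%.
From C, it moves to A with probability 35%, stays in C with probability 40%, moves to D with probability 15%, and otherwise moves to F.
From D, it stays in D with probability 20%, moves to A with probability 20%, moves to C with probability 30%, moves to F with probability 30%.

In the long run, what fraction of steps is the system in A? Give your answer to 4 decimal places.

0.2162

Let the stationary distribution be π with π = πP and π_1 + π_2 + π_3 + π_4 = 1.
π_1 = 0.1·π_1 + 0.1·π_2 + 0.1·π_3 + 0.3·π_4
π_2 = 0.15·π_1 + 0.1·π_2 + 0.35·π_3 + 0.2·π_4
π_3 = 0.15·π_1 + 0.3·π_2 + 0.4·π_3 + 0.3·π_4
Solving with the normalization constraint gives π = (0.1629, 0.2162, 0.3062, 0.3147).
So the stationary probability of A is 0.2162.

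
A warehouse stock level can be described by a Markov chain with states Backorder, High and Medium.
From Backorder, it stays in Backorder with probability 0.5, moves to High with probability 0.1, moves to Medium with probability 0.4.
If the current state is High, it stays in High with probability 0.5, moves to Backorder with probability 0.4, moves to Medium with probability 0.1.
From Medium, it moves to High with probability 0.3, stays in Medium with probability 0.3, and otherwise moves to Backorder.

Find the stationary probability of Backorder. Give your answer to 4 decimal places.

0.4444

Let the stationary distribution be π with π = πP and π_1 + π_2 + π_3 = 1.
π_1 = 0.5·π_1 + 0.4·π_2 + 0.4·π_3
π_2 = 0.1·π_1 + 0.5·π_2 + 0.3·π_3
Solving with the normalization constraint gives π = (0.4444, 0.2639, 0.2917).
So the stationary probability of Backorder is 0.4444.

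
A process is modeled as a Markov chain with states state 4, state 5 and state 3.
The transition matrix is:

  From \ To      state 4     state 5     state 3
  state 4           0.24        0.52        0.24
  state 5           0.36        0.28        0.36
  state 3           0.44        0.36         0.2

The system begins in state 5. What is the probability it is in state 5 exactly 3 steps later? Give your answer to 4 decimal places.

Propagate the distribution vector 3 steps from state 5.
After 0 steps: (0.0000, 1.0000, 0.0000)
After 1 step: (0.3600, 0.2800, 0.3600)
After 2 steps: (0.3456, 0.3952, 0.2592)
After 3 steps: (0.3393, 0.3837, 0.2771)
P(in state 5 after 3 steps) = 0.3837

0.3837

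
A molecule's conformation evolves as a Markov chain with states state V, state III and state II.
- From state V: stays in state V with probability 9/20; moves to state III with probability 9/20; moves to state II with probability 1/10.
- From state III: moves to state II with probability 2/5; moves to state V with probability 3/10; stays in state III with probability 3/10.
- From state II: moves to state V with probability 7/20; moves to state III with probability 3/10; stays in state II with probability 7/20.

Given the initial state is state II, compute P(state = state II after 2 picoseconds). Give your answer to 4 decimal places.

0.2775

Sum over the intermediate state after 1 picosecond:
P = P(state II→state V)·P(state V→state II) + P(state II→state III)·P(state III→state II) + P(state II→state II)·P(state II→state II)
  = 0.35×0.1 + 0.3×0.4 + 0.35×0.35
  = 0.0350 + 0.1200 + 0.1225 = 0.2775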